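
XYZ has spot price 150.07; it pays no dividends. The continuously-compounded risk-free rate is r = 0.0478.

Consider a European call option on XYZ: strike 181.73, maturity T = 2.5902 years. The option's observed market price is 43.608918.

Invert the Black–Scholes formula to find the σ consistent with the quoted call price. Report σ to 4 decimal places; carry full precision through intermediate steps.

At σ = 0.5016 the Black–Scholes value reproduces the quote:
σ√T = 0.5016·√2.5902 = 0.807280
d₁ = (ln(S/K) + (r+σ²/2)T) / (σ√T) = (ln(150.07/181.73) + (0.0478+0.5016²/2)·2.5902) / 0.807280 = (-0.191420 + 0.449662) / 0.807280 = 0.319891
d₂ = d₁ − σ√T = 0.319891 − 0.807280 = -0.487389
e^{−rT} = 0.883546
N(d₁) = 0.625475,  N(d₂) = 0.312991
V = S·N(d₁) − K·e^{−rT}·N(d₂) = 93.864977 − 50.256059 = 43.608918 (equal to the quote); since ∂V/∂σ > 0 for all σ, the implied volatility is unique

sigma = 0.5016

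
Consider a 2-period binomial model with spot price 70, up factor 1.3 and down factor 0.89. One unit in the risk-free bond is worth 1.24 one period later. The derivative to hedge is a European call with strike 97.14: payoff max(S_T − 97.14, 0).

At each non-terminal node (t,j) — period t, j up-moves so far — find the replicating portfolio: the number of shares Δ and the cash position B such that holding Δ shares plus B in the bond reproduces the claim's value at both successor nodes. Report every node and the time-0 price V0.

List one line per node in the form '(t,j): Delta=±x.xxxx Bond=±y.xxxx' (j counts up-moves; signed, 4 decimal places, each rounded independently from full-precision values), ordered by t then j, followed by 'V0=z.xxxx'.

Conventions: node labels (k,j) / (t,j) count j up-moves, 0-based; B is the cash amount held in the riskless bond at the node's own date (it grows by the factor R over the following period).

(0,0): Delta=0.5076 Bond=-25.5013
(1,0): Delta=0.0000 Bond=0.0000
(1,1): Delta=0.5671 Bond=-37.0425
V0=10.0286

Under the risk-neutral measure, an up-move has probability p* = (R−d)/(u−d) = 0.8537 and values discount at R = 1.24.
Payoffs at expiry: V(2,0)=0.0000, V(2,1)=0.0000, V(2,2)=21.1600
  t=1,j=0: stock 62.3000 → up 80.9900 (V=0.0000), down 55.4470 (V=0.0000). Price 0.0000; hedge Δ=0.0000, bond B=0.0000.
  t=1,j=1: stock 91.0000 → up 118.3000 (V=21.1600), down 80.9900 (V=0.0000). Price 14.5673; hedge Δ=0.5671, bond B=-37.0425.
  t=0,j=0: stock 70.0000 → up 91.0000 (V=14.5673), down 62.3000 (V=0.0000). Price 10.0286; hedge Δ=0.5076, bond B=-25.5013.
Verification: the root portfolio costs Δ(0,0)·S0 + B(0,0) = 10.0286, matching V0.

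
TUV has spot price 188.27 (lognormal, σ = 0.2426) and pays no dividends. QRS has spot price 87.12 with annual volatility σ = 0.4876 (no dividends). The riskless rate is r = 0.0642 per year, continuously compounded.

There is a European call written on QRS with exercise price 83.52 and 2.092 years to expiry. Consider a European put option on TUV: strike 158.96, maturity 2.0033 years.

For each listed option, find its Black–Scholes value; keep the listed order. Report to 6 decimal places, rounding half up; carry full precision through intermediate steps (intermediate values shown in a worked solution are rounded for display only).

price(QRS call K=83.52) = 29.776034
price(TUV put K=158.96) = 5.883787

[QRS call K=83.52]
σ√T = 0.4876·√2.092 = 0.705252
d₁ = (ln(S/K) + (r+σ²/2)T) / (σ√T) = (ln(87.12/83.52) + (0.0642+0.4876²/2)·2.092) / 0.705252 = (0.042200 + 0.382997) / 0.705252 = 0.602901
d₂ = d₁ − σ√T = 0.602901 − 0.705252 = -0.102352
e^{−rT} = 0.874322
N(d₁) = 0.726713,  N(d₂) = 0.459239
price = S·N(d₁) − K·e^{−rT}·N(d₂) = 63.311206 − 33.535173 = 29.776034
[TUV put K=158.96]
σ√T = 0.2426·√2.0033 = 0.343371
d₁ = (ln(S/K) + (r+σ²/2)T) / (σ√T) = (ln(188.27/158.96) + (0.0642+0.2426²/2)·2.0033) / 0.343371 = (0.169225 + 0.187564) / 0.343371 = 1.039075
d₂ = d₁ − σ√T = 1.039075 − 0.343371 = 0.695703
e^{−rT} = 0.879315
N(−d₁) = 0.149385,  N(−d₂) = 0.243307
price = K·e^{−rT}·N(−d₂) − S·N(−d₁) = 34.008504 − 28.124718 = 5.883787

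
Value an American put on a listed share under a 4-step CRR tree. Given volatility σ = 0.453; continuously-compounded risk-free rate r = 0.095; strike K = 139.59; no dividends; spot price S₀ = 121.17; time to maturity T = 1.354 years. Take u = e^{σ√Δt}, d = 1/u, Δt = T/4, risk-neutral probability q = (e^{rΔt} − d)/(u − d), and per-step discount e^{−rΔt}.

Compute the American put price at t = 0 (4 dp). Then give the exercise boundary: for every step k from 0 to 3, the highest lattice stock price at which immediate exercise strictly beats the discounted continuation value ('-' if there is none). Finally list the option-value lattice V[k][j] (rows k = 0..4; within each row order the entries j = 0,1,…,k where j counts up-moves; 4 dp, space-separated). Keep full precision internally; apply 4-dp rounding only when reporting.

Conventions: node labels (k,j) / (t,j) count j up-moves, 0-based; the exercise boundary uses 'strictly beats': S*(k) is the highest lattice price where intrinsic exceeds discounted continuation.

price = 30.0471
boundary = - 93.0964 71.5271 93.0964
tree:
30.0471
46.4936 15.3009
68.0629 27.0192 4.3914
84.6348 46.4936 8.9939 0.0000
97.3672 68.0629 18.4200 0.0000 0.0000

Δt=0.33850, u=1.30155, d=0.76831, q=0.49577, disc=e^(-rΔt)=0.96835
k=4 terminal: V=max(K-S,0) → 97.3672 68.0629 18.4200 0.0000 0.0000
k=3: j=0 S=54.9552 intr=84.6348 cont=80.2174 V=84.6348[EX]; j=1 S=93.0964 intr=46.4936 cont=42.0761 V=46.4936[EX]; j=2 S=157.7093 intr=0.0000 cont=8.9939 V=8.9939[hold]; j=3 S=267.1662 intr=0.0000 cont=0.0000 V=0.0000[hold]  S*(3)=93.0964
k=2: j=0 S=71.5271 intr=68.0629 cont=63.6454 V=68.0629[EX]; j=1 S=121.1700 intr=18.4200 cont=27.0192 V=27.0192[hold]; j=2 S=205.2671 intr=0.0000 cont=4.3914 V=4.3914[hold]  S*(2)=71.5271
k=1: j=0 S=93.0964 intr=46.4936 cont=46.2045 V=46.4936[EX]; j=1 S=157.7093 intr=0.0000 cont=15.3009 V=15.3009[hold]  S*(1)=93.0964
k=0: j=0 S=121.1700 intr=18.4200 cont=30.0471 V=30.0471[hold]  S*(0)=-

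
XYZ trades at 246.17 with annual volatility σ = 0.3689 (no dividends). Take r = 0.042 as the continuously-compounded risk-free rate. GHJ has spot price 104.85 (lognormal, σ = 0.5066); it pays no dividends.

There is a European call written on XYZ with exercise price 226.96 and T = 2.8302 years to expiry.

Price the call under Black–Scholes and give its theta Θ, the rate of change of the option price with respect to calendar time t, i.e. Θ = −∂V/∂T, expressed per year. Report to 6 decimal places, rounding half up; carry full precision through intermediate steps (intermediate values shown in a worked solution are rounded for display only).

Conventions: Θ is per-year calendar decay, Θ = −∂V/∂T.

price = 79.579041
Θ = -13.087024

σ√T = 0.3689·√2.8302 = 0.620608
d₁ = (ln(S/K) + (r+σ²/2)T) / (σ√T) = (ln(246.17/226.96) + (0.042+0.3689²/2)·2.8302) / 0.620608 = (0.081249 + 0.311445) / 0.620608 = 0.632757
d₂ = d₁ − σ√T = 0.632757 − 0.620608 = 0.012149
e^{−rT} = 0.887925
N(d₁) = 0.736554,  N(d₂) = 0.504847
Call price V = S·N(d₁) − K·e^{−rT}·N(d₂) = 181.317463 − 101.738422 = 79.579041
φ(d₁) = (1/√(2π))·e^{−d₁²/2} = 0.326564
Θ = −S·φ(d₁)·σ/(2√T) − r·K·e^{−rT}·N(d₂) = −8.814010 − 4.273014 = -13.087024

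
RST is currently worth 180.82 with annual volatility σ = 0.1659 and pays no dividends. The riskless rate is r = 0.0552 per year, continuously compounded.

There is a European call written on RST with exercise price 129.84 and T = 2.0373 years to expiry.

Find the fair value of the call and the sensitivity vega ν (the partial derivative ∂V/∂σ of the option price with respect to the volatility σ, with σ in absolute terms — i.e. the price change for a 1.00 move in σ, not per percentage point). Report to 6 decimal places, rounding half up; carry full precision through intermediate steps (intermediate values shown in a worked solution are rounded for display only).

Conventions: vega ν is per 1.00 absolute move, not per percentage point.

price = 65.194331
ν = 14.159257

σ√T = 0.1659·√2.0373 = 0.236796
d₁ = (ln(S/K) + (r+σ²/2)T) / (σ√T) = (ln(180.82/129.84) + (0.0552+0.1659²/2)·2.0373) / 0.236796 = (0.331199 + 0.140495) / 0.236796 = 1.991988
d₂ = d₁ − σ√T = 1.991988 − 0.236796 = 1.755192
e^{−rT} = 0.893634
N(d₁) = 0.976814,  N(d₂) = 0.960387
Call price V = S·N(d₁) − K·e^{−rT}·N(d₂) = 176.627471 − 111.433140 = 65.194331
φ(d₁) = (1/√(2π))·e^{−d₁²/2} = 0.054861
ν = S·φ(d₁)·√T = 14.159257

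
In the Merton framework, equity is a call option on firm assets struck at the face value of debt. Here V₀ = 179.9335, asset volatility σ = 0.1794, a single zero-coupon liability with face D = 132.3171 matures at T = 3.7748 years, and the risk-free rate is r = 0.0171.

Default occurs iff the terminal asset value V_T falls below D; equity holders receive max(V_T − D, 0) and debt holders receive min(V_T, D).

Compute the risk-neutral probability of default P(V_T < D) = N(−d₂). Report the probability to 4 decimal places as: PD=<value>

PD=0.1860

Apply the equity-as-call identities (strike 132.3171, horizon 3.7748 years):
d₁ = [ln(V₀/D) + (r + σ²/2)T] / (σ√T)
   = [ln(179.9335/132.3171) + (0.0171 + 0.5·0.1794²)·3.7748] / (0.1794·√3.7748)
   = [0.307386 + 0.125294] / 0.348553 = 1.241359
d₂ = d₁ − σ√T = 1.241359 − 0.348553 = 0.892805
risk-neutral PD = N(−d₂) = N(-0.892805) = 0.185981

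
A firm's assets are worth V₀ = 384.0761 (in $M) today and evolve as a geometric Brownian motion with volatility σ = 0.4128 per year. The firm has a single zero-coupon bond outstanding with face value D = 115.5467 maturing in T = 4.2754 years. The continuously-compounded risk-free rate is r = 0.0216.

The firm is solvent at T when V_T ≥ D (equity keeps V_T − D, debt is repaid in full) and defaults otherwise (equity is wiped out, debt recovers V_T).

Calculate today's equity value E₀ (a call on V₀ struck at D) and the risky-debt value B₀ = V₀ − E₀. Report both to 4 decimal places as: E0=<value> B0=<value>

With assets at 384.0761 and a single debt payment of 115.5467 at 4.2754 years:
d₁ = [ln(V₀/D) + (r + σ²/2)T] / (σ√T)
   = [ln(384.0761/115.5467) + (0.0216 + 0.5·0.4128²)·4.2754] / (0.4128·√4.2754)
   = [1.201166 + 0.456621] / 0.853548 = 1.942230
d₂ = d₁ − σ√T = 1.942230 − 0.853548 = 1.088682
N(d₁) = 0.973945,  N(d₂) = 0.861853,  e^(−rT) = 0.911787
E₀ = V₀·N(d₁) − D·e^(−rT)·N(d₂)
   = 384.0761·0.973945 − 115.5467·0.911787·0.861853 = 283.269488
B₀ = V₀ − E₀ = 384.0761 − 283.269488 = 100.806612

E0=283.2695 B0=100.8066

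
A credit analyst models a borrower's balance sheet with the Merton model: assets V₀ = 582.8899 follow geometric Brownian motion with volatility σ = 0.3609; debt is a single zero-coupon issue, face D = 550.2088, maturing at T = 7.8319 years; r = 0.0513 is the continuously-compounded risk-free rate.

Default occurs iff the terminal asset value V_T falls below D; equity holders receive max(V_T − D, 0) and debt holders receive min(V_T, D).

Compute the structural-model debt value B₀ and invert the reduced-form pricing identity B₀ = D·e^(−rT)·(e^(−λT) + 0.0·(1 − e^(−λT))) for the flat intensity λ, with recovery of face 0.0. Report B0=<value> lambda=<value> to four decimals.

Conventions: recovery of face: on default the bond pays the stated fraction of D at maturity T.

Equity is a call on the firm's assets struck at D = 550.2088:
d₁ = [ln(V₀/D) + (r + σ²/2)T] / (σ√T)
   = [ln(582.8899/550.2088) + (0.0513 + 0.5·0.3609²)·7.8319] / (0.3609·√7.8319)
   = [0.057700 + 0.911824] / 1.009998 = 0.959928
d₂ = d₁ − σ√T = 0.959928 − 1.009998 = -0.050070
N(d₁) = 0.831454,  N(d₂) = 0.480033,  e^(−rT) = 0.669130
E₀ = V₀·N(d₁) − D·e^(−rT)·N(d₂)
   = 582.8899·0.831454 − 550.2088·0.669130·0.480033 = 307.916553
B₀ = V₀ − E₀ = 582.8899 − 307.916553 = 274.973347
e^(−λT) = (B₀·e^(rT)/D − 0)/(1 − 0) = (274.9733·1.494477/550.2088 − 0)/1 = 0.74688252
λ = −ln(0.74688252)/7.8319 = 0.037264

B0=274.9733 lambda=0.0373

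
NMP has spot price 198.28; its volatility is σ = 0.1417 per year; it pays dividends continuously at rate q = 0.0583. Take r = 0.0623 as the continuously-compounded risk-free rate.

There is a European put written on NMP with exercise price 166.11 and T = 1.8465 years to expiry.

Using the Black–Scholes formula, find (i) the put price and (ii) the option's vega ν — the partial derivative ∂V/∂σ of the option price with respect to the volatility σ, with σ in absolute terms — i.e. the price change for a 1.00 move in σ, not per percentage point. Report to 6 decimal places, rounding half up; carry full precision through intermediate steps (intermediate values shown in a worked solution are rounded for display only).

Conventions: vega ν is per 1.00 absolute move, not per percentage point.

price = 2.812879
ν = 55.381625

σ√T = 0.1417·√1.8465 = 0.192550
d₁ = (ln(S/K) + (r−q+σ²/2)T) / (σ√T) = (ln(198.28/166.11) + (0.0623−0.0583+0.1417²/2)·1.8465) / 0.192550 = (0.177030 + 0.025924) / 0.192550 = 1.054029
d₂ = d₁ − σ√T = 1.054029 − 0.192550 = 0.861479
e^{−rT} = 0.891333
e^{−qT} = 0.897941
N(−d₁) = 0.145935,  N(−d₂) = 0.194487
Put price V = K·e^{−rT}·N(−d₂) − S·e^{−qT}·N(−d₁) = 28.795650 − 25.982771 = 2.812879
φ(d₁) = (1/√(2π))·e^{−d₁²/2} = 0.228910
ν = S·e^{−qT}·φ(d₁)·√T = 55.381625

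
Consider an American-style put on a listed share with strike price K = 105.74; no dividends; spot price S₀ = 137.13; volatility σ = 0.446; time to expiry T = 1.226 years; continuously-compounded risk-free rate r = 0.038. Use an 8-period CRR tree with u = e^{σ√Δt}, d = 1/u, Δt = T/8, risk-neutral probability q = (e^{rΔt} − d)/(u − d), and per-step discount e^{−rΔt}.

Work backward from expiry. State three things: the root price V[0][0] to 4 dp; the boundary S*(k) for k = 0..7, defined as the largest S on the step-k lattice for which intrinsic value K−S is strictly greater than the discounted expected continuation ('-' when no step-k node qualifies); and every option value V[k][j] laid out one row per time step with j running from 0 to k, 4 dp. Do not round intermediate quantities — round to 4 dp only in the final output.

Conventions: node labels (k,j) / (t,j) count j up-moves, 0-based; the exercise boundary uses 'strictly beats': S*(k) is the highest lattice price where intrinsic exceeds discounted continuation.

Δt=0.15325, u=1.19077, d=0.83980, q=0.47310, disc=e^(-rΔt)=0.99419
k=8 terminal: V=max(K-S,0) → 71.8148 57.6367 37.5332 9.0281 0.0000 0.0000 0.0000 0.0000 0.0000
k=7: j=0 S=40.3970 intr=65.3430 cont=64.7290 V=65.3430[EX]; j=1 S=57.2798 intr=48.4602 cont=47.8462 V=48.4602[EX]; j=2 S=81.2183 intr=24.5217 cont=23.9077 V=24.5217[EX]; j=3 S=115.1612 intr=0.0000 cont=4.7292 V=4.7292[hold]; j=4 S=163.2897 intr=0.0000 cont=0.0000 V=0.0000[hold]; j=5 S=231.5321 intr=0.0000 cont=0.0000 V=0.0000[hold]; j=6 S=328.2945 intr=0.0000 cont=0.0000 V=0.0000[hold]; j=7 S=465.4961 intr=0.0000 cont=0.0000 V=0.0000[hold]  S*(7)=81.2183
k=6: j=0 S=48.1033 intr=57.6367 cont=57.0227 V=57.6367[EX]; j=1 S=68.2068 intr=37.5332 cont=36.9192 V=37.5332[EX]; j=2 S=96.7119 intr=9.0281 cont=15.0698 V=15.0698[hold]; j=3 S=137.1300 intr=0.0000 cont=2.4774 V=2.4774[hold]; j=4 S=194.4397 intr=0.0000 cont=0.0000 V=0.0000[hold]; j=5 S=275.7004 intr=0.0000 cont=0.0000 V=0.0000[hold]; j=6 S=390.9217 intr=0.0000 cont=0.0000 V=0.0000[hold]  S*(6)=68.2068
k=5: j=0 S=57.2798 intr=48.4602 cont=47.8462 V=48.4602[EX]; j=1 S=81.2183 intr=24.5217 cont=26.7495 V=26.7495[hold]; j=2 S=115.1612 intr=0.0000 cont=9.0594 V=9.0594[hold]; j=3 S=163.2897 intr=0.0000 cont=1.2977 V=1.2977[hold]; j=4 S=231.5321 intr=0.0000 cont=0.0000 V=0.0000[hold]; j=5 S=328.2945 intr=0.0000 cont=0.0000 V=0.0000[hold]  S*(5)=57.2798
k=4: j=0 S=68.2068 intr=37.5332 cont=37.9671 V=37.9671[hold]; j=1 S=96.7119 intr=9.0281 cont=18.2735 V=18.2735[hold]; j=2 S=137.1300 intr=0.0000 cont=5.3561 V=5.3561[hold]; j=3 S=194.4397 intr=0.0000 cont=0.6798 V=0.6798[hold]; j=4 S=275.7004 intr=0.0000 cont=0.0000 V=0.0000[hold]  S*(4)=-
k=3: j=0 S=81.2183 intr=24.5217 cont=28.4837 V=28.4837[hold]; j=1 S=115.1612 intr=0.0000 cont=12.0916 V=12.0916[hold]; j=2 S=163.2897 intr=0.0000 cont=3.1255 V=3.1255[hold]; j=3 S=231.5321 intr=0.0000 cont=0.3561 V=0.3561[hold]  S*(3)=-
k=2: j=0 S=96.7119 intr=9.0281 cont=20.6082 V=20.6082[hold]; j=1 S=137.1300 intr=0.0000 cont=7.8041 V=7.8041[hold]; j=2 S=194.4397 intr=0.0000 cont=1.8047 V=1.8047[hold]  S*(2)=-
k=1: j=0 S=115.1612 intr=0.0000 cont=14.4661 V=14.4661[hold]; j=1 S=163.2897 intr=0.0000 cont=4.9370 V=4.9370[hold]  S*(1)=-
k=0: j=0 S=137.1300 intr=0.0000 cont=9.9000 V=9.9000[hold]  S*(0)=-

price = 9.9000
boundary = - - - - - 57.2798 68.2068 81.2183
tree:
9.9000
14.4661 4.9370
20.6082 7.8041 1.8047
28.4837 12.0916 3.1255 0.3561
37.9671 18.2735 5.3561 0.6798 0.0000
48.4602 26.7495 9.0594 1.2977 0.0000 0.0000
57.6367 37.5332 15.0698 2.4774 0.0000 0.0000 0.0000
65.3430 48.4602 24.5217 4.7292 0.0000 0.0000 0.0000 0.0000
71.8148 57.6367 37.5332 9.0281 0.0000 0.0000 0.0000 0.0000 0.0000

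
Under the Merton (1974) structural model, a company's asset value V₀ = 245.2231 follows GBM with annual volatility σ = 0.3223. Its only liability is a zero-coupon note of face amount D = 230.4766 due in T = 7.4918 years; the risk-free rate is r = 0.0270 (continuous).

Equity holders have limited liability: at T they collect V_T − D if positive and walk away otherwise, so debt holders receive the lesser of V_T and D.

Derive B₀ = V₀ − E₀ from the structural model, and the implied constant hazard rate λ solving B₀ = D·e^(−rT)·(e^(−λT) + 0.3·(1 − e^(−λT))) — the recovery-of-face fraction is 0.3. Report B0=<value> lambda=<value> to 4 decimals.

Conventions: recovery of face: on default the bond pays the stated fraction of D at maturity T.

Apply the equity-as-call identities (strike 230.4766, horizon 7.4918 years):
d₁ = [ln(V₀/D) + (r + σ²/2)T] / (σ√T)
   = [ln(245.2231/230.4766) + (0.0270 + 0.5·0.3223²)·7.4918] / (0.3223·√7.4918)
   = [0.062019 + 0.591393] / 0.882172 = 0.740685
d₂ = d₁ − σ√T = 0.740685 − 0.882172 = -0.141487
N(d₁) = 0.770558,  N(d₂) = 0.443742,  e^(−rT) = 0.816867
E₀ = V₀·N(d₁) − D·e^(−rT)·N(d₂)
   = 245.2231·0.770558 − 230.4766·0.816867·0.443742 = 105.415694
B₀ = V₀ − E₀ = 245.2231 − 105.415694 = 139.807406
e^(−λT) = (B₀·e^(rT)/D − 0.3)/(1 − 0.3) = (139.8074·1.224189/230.4766 − 0.3)/0.7 = 0.63227803
λ = −ln(0.63227803)/7.4918 = 0.061190

B0=139.8074 lambda=0.0612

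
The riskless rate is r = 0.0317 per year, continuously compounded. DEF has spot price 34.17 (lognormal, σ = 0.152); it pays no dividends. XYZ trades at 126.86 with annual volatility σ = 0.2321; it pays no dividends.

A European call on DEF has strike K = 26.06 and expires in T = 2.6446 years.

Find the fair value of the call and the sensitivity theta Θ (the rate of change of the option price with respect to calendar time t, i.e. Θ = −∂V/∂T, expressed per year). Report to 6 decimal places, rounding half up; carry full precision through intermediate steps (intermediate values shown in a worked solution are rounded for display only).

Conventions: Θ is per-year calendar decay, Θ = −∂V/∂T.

σ√T = 0.152·√2.6446 = 0.247186
d₁ = (ln(S/K) + (r+σ²/2)T) / (σ√T) = (ln(34.17/26.06) + (0.0317+0.152²/2)·2.6446) / 0.247186 = (0.270946 + 0.114384) / 0.247186 = 1.558871
d₂ = d₁ − σ√T = 1.558871 − 0.247186 = 1.311685
e^{−rT} = 0.919584
N(d₁) = 0.940486,  N(d₂) = 0.905187
Call price V = S·N(d₁) − K·e^{−rT}·N(d₂) = 32.136424 − 21.692221 = 10.444202
φ(d₁) = (1/√(2π))·e^{−d₁²/2} = 0.118366
Θ = −S·φ(d₁)·σ/(2√T) − r·K·e^{−rT}·N(d₂) = −0.189018 − 0.687643 = -0.876662

price = 10.444202
Θ = -0.876662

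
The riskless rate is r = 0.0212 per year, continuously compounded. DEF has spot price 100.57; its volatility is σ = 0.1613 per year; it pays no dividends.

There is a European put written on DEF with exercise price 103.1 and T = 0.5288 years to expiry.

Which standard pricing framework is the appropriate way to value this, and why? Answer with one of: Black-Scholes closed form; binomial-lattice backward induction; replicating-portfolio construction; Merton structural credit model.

framework: Black-Scholes closed form

Key observation: the instrument is a plain European put (strike 103.1) on a lognormal asset; the exact continuous-time formula applies directly.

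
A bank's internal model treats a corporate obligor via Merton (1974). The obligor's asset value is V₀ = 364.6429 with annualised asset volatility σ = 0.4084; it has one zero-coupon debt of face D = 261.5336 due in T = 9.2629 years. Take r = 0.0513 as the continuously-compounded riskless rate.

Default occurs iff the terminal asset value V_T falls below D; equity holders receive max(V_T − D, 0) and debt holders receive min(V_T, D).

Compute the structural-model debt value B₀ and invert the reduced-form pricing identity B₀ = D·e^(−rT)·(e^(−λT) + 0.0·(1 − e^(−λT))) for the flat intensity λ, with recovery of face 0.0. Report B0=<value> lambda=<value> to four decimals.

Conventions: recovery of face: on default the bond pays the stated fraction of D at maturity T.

B0=120.2693 lambda=0.0326

With assets at 364.6429 and a single debt payment of 261.5336 at 9.2629 years:
d₁ = [ln(V₀/D) + (r + σ²/2)T] / (σ√T)
   = [ln(364.6429/261.5336) + (0.0513 + 0.5·0.4084²)·9.2629] / (0.4084·√9.2629)
   = [0.332356 + 1.247669] / 1.242966 = 1.271173
d₂ = d₁ − σ√T = 1.271173 − 1.242966 = 0.028207
N(d₁) = 0.898166,  N(d₂) = 0.511251,  e^(−rT) = 0.621769
E₀ = V₀·N(d₁) − D·e^(−rT)·N(d₂)
   = 364.6429·0.898166 − 261.5336·0.621769·0.511251 = 244.373639
B₀ = V₀ − E₀ = 364.6429 − 244.373639 = 120.269261
e^(−λT) = (B₀·e^(rT)/D − 0)/(1 − 0) = (120.2693·1.608315/261.5336 − 0)/1 = 0.73960235
λ = −ln(0.73960235)/9.2629 = 0.032565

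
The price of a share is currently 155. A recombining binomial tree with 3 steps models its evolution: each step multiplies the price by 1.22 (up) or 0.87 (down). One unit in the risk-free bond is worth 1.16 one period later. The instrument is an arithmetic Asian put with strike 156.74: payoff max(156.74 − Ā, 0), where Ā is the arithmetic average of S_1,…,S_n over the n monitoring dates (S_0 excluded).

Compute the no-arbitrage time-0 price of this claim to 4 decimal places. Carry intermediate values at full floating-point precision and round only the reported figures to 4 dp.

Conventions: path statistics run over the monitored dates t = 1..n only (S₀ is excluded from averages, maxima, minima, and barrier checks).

No-arbitrage gives p* = (R−d)/(u−d) = 0.8286: enumerate every path, weight its payoff by its p*-probability, and discount by R^3.
Enumerate all 2^3 = 8 price paths (U = up ×1.22, D = down ×0.87); each path with k up-moves has probability p*^k·(1−p*)^(3−k).
DDD: Ā=118.0792, payoff=38.6608, prob=0.005038
UDD: Ā=165.5823, payoff=0.0000, prob=0.024350
DUD: Ā=147.4989, payoff=9.2411, prob=0.024350
UUD: Ā=206.8376, payoff=0.0000, prob=0.117691
DDU: Ā=131.7664, payoff=24.9736, prob=0.024350
UDU: Ā=184.7759, payoff=0.0000, prob=0.117691
DUU: Ā=166.6926, payoff=0.0000, prob=0.117691
UUU: Ā=233.7528, payoff=0.0000, prob=0.568840
Price = Σ prob·payoff / R^3 = 1.027891 / 1.560896 = 0.6585

price = 0.6585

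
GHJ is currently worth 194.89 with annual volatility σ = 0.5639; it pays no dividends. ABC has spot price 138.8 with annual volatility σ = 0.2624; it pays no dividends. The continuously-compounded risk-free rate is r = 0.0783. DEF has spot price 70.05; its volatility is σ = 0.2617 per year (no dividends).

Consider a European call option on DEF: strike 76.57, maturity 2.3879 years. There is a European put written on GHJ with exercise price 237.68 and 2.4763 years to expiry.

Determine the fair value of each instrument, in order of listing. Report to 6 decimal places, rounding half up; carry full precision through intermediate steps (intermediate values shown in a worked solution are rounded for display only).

[DEF call K=76.57]
σ√T = 0.2617·√2.3879 = 0.404401
d₁ = (ln(S/K) + (r+σ²/2)T) / (σ√T) = (ln(70.05/76.57) + (0.0783+0.2617²/2)·2.3879) / 0.404401 = (-0.088996 + 0.268742) / 0.404401 = 0.444476
d₂ = d₁ − σ√T = 0.444476 − 0.404401 = 0.040076
e^{−rT} = 0.829466
N(d₁) = 0.671651,  N(d₂) = 0.515984
price = S·N(d₁) − K·e^{−rT}·N(d₂) = 47.049139 − 32.771275 = 14.277864
[GHJ put K=237.68]
σ√T = 0.5639·√2.4763 = 0.887368
d₁ = (ln(S/K) + (r+σ²/2)T) / (σ√T) = (ln(194.89/237.68) + (0.0783+0.5639²/2)·2.4763) / 0.887368 = (-0.198490 + 0.587605) / 0.887368 = 0.438505
d₂ = d₁ − σ√T = 0.438505 − 0.887368 = -0.448863
e^{−rT} = 0.823745
N(−d₁) = 0.330510,  N(−d₂) = 0.673235
price = K·e^{−rT}·N(−d₂) − S·N(−d₁) = 131.811083 − 64.413118 = 67.397965

price(DEF call K=76.57) = 14.277864
price(GHJ put K=237.68) = 67.397965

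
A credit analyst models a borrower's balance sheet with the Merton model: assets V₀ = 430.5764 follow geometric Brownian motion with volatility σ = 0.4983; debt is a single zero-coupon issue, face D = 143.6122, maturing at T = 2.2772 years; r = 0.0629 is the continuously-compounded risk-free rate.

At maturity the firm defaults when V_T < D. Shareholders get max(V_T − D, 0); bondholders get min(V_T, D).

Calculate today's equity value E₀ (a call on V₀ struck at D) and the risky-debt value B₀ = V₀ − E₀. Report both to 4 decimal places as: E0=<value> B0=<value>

With assets at 430.5764 and a single debt payment of 143.6122 at 2.2772 years:
d₁ = [ln(V₀/D) + (r + σ²/2)T] / (σ√T)
   = [ln(430.5764/143.6122) + (0.0629 + 0.5·0.4983²)·2.2772] / (0.4983·√2.2772)
   = [1.098008 + 0.425954] / 0.751954 = 2.026668
d₂ = d₁ − σ√T = 2.026668 − 0.751954 = 1.274714
N(d₁) = 0.978652,  N(d₂) = 0.898795,  e^(−rT) = 0.866550
E₀ = V₀·N(d₁) − D·e^(−rT)·N(d₂)
   = 430.5764·0.978652 − 143.6122·0.866550·0.898795 = 309.531980
B₀ = V₀ − E₀ = 430.5764 − 309.531980 = 121.044420

E0=309.5320 B0=121.0444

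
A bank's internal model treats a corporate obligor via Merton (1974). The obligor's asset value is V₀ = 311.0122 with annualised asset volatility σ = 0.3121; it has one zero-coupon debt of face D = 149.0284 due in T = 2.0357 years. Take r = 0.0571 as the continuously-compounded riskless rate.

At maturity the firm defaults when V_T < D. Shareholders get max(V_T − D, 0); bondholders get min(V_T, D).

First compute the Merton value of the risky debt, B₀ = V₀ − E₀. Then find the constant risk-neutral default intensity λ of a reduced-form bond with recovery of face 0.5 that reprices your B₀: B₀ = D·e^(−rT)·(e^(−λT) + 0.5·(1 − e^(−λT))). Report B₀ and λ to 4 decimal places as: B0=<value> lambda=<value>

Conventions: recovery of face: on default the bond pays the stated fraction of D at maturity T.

With assets at 311.0122 and a single debt payment of 149.0284 at 2.0357 years:
d₁ = [ln(V₀/D) + (r + σ²/2)T] / (σ√T)
   = [ln(311.0122/149.0284) + (0.0571 + 0.5·0.3121²)·2.0357] / (0.3121·√2.0357)
   = [0.735695 + 0.215384] / 0.445298 = 2.135826
d₂ = d₁ − σ√T = 2.135826 − 0.445298 = 1.690528
N(d₁) = 0.983653,  N(d₂) = 0.954537,  e^(−rT) = 0.890263
E₀ = V₀·N(d₁) − D·e^(−rT)·N(d₂)
   = 311.0122·0.983653 − 149.0284·0.890263·0.954537 = 179.285534
B₀ = V₀ − E₀ = 311.0122 − 179.285534 = 131.726666
e^(−λT) = (B₀·e^(rT)/D − 0.5)/(1 − 0.5) = (131.7267·1.123264/149.0284 − 0.5)/0.5 = 0.98571307
λ = −ln(0.98571307)/2.0357 = 0.007069

B0=131.7267 lambda=0.0071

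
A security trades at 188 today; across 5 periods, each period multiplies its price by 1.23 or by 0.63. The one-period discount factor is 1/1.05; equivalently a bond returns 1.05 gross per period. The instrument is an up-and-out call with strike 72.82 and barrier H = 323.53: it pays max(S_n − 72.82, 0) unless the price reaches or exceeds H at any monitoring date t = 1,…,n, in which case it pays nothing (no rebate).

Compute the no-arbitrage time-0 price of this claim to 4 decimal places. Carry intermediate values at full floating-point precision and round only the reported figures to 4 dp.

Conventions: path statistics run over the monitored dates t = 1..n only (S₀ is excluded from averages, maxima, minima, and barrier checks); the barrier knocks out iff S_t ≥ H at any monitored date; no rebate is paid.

price = 47.9446

Under the martingale measure an up-move has probability p* = 0.7000; value the claim as the probability-weighted average of per-path payoffs, discounted 5 periods at R = 1.05.
Enumerate all 2^5 = 32 price paths (U = up ×1.23, D = down ×0.63); each path with k up-moves has probability p*^k·(1−p*)^(5−k).
DDDDD: M=118.4400, payoff=0.0000, prob=0.002430
UDDDD: M=231.2400, payoff=0.0000, prob=0.005670
DUDDD: M=145.6812, payoff=0.0000, prob=0.005670
UUDDD: M=284.4252, payoff=0.0000, prob=0.013230
DDUDD: M=118.4400, payoff=0.0000, prob=0.005670
UDUDD: M=231.2400, payoff=0.0000, prob=0.013230
DUUDD: M=179.1879, payoff=0.0000, prob=0.013230
UUUDD: M=349.8430, payoff=0.0000, prob=0.030870
DDDUD: M=118.4400, payoff=0.0000, prob=0.005670
UDDUD: M=231.2400, payoff=0.0000, prob=0.013230
DUDUD: M=145.6812, payoff=0.0000, prob=0.013230
UUDUD: M=284.4252, payoff=66.0327, prob=0.030870
DDUUD: M=118.4400, payoff=0.0000, prob=0.013230
UDUUD: M=231.2400, payoff=66.0327, prob=0.030870
DUUUD: M=220.4011, payoff=66.0327, prob=0.030870
UUUUD: M=430.3069, payoff=0.0000, prob=0.072030
DDDDU: M=118.4400, payoff=0.0000, prob=0.005670
UDDDU: M=231.2400, payoff=0.0000, prob=0.013230
DUDDU: M=145.6812, payoff=0.0000, prob=0.013230
UUDDU: M=284.4252, payoff=66.0327, prob=0.030870
DDUDU: M=118.4400, payoff=0.0000, prob=0.013230
UDUDU: M=231.2400, payoff=66.0327, prob=0.030870
DUUDU: M=179.1879, payoff=66.0327, prob=0.030870
UUUDU: M=349.8430, payoff=0.0000, prob=0.072030
DDDUU: M=118.4400, payoff=0.0000, prob=0.013230
UDDUU: M=231.2400, payoff=66.0327, prob=0.030870
DUDUU: M=145.6812, payoff=66.0327, prob=0.030870
UUDUU: M=284.4252, payoff=198.2733, prob=0.072030
DDUUU: M=138.8527, payoff=66.0327, prob=0.030870
UDUUU: M=271.0933, payoff=198.2733, prob=0.072030
DUUUU: M=271.0933, payoff=198.2733, prob=0.072030
UUUUU: M=529.2775, payoff=0.0000, prob=0.168070
Price = Σ prob·payoff / R^5 = 61.190746 / 1.276282 = 47.9446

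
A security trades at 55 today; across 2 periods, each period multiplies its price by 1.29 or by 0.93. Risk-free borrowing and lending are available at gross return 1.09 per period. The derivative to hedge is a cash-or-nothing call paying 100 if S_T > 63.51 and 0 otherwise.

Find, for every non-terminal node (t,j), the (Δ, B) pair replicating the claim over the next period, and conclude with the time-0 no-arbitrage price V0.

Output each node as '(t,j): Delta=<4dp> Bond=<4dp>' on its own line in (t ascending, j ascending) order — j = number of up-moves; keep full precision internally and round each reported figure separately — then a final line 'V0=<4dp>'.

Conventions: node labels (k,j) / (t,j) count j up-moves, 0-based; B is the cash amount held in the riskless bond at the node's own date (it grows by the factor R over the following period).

Under the risk-neutral measure, an up-move has probability p* = (R−d)/(u−d) = 0.4444 and values discount at R = 1.09.
Expiry values: V(2,0)=0.0000, V(2,1)=100.0000, V(2,2)=100.0000
Node (1,0) S=51.1500: V=(p*·100.0000+(1−p*)·0.0000)/1.09=40.7747; Δ=(100.0000−0.0000)/(65.9835−47.5695)=5.4307; B=V−Δ·S=-237.0031
Node (1,1) S=70.9500: V=(p*·100.0000+(1−p*)·100.0000)/1.09=91.7431; Δ=(100.0000−100.0000)/(91.5255−65.9835)=0.0000; B=V−Δ·S=91.7431
Node (0,0) S=55.0000: V=(p*·91.7431+(1−p*)·40.7747)/1.09=58.1902; Δ=(91.7431−40.7747)/(70.9500−51.1500)=2.5742; B=V−Δ·S=-83.3887
Check: Δ(0,0)·S0 + B(0,0) = 58.1902 = V0.

(0,0): Delta=2.5742 Bond=-83.3887
(1,0): Delta=5.4307 Bond=-237.0031
(1,1): Delta=0.0000 Bond=91.7431
V0=58.1902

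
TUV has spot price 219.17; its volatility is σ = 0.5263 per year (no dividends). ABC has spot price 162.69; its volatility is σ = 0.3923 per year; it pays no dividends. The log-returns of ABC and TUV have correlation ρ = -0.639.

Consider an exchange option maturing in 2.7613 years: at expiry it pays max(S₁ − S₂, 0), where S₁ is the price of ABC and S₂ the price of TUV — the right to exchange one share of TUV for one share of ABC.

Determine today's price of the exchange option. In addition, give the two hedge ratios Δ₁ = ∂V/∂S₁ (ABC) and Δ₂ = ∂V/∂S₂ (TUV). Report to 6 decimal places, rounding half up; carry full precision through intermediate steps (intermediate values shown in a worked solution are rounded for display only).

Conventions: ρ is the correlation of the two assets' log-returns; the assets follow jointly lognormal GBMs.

σ_eff = √(σ₁² + σ₂² − 2ρσ₁σ₂) = √(0.3923² + 0.5263² − 2·-0.639·0.3923·0.5263) = 0.833521
d₁ = (ln(S₁/S₂) + (q₂ − q₁ + σ_eff²/2)T) / (σ_eff√T) = (ln(162.69/219.17) + (0.0 − 0.0 + 0.347378)·2.7613) / 1.385074 = 0.477385
d₂ = d₁ − σ_eff√T = 0.477385 − 1.385074 = -0.907689
N(d₁) = 0.683456,  N(d₂) = 0.182021
V = S₁·e^{−q₁T}·N(d₁) − S₂·e^{−q₂T}·N(d₂) = 111.191483 − 39.893610 = 71.297873
Key observation: pricing in TUV-units makes this a unit-strike call on the ratio S₁/S₂ — the risk-free rate cancels and cannot affect the value.
Δ₁ = e^{−q₁T}·N(d₁) = 0.683456;  Δ₂ = −e^{−q₂T}·N(d₂) = -0.182021

exchange price = 71.297873
Δ1 = 0.683456
Δ2 = -0.182021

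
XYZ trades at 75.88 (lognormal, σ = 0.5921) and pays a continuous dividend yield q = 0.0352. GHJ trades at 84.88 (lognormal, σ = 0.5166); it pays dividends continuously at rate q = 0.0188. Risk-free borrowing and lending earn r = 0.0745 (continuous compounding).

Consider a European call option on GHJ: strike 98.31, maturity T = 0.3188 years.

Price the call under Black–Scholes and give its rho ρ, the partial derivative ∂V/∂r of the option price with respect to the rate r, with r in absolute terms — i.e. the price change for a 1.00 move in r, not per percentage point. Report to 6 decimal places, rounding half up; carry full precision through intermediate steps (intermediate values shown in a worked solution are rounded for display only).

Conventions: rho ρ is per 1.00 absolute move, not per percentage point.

price = 5.642246
ρ = 8.510894

σ√T = 0.5166·√0.3188 = 0.291685
d₁ = (ln(S/K) + (r−q+σ²/2)T) / (σ√T) = (ln(84.88/98.31) + (0.0745−0.0188+0.5166²/2)·0.3188) / 0.291685 = (-0.146887 + 0.060297) / 0.291685 = -0.296862
d₂ = d₁ − σ√T = -0.296862 − 0.291685 = -0.588547
e^{−rT} = 0.976529
e^{−qT} = 0.994024
N(d₁) = 0.383286,  N(d₂) = 0.278083
Call price V = S·e^{−qT}·N(d₁) − K·e^{−rT}·N(d₂) = 32.338902 − 26.696656 = 5.642246
ρ = K·T·e^{−rT}·N(d₂) = 8.510894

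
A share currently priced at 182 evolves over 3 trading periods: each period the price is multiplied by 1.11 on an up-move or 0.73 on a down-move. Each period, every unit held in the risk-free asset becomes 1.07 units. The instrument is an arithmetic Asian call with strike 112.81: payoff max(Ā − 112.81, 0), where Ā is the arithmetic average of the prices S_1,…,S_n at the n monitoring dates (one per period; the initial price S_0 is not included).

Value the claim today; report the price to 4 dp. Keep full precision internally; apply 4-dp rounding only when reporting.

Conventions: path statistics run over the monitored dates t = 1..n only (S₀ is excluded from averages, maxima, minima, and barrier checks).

Under the martingale measure an up-move has probability p* = 0.8947; value the claim as the probability-weighted average of per-path payoffs, discounted 3 periods at R = 1.07.
Enumerate all 2^3 = 8 price paths (U = up ×1.11, D = down ×0.73); each path with k up-moves has probability p*^k·(1−p*)^(3−k).
DDD: Ā=100.2163, payoff=0.0000, prob=0.001166
UDD: Ā=152.3837, payoff=39.5737, prob=0.009914
DUD: Ā=129.3304, payoff=16.5204, prob=0.009914
UUD: Ā=196.6530, payoff=83.8430, prob=0.084269
DDU: Ā=112.5014, payoff=0.0000, prob=0.009914
UDU: Ā=171.0638, payoff=58.2538, prob=0.084269
DUU: Ā=148.0105, payoff=35.2005, prob=0.084269
UUU: Ā=225.0570, payoff=112.2470, prob=0.716285
Price = Σ prob·payoff / R^3 = 95.897623 / 1.225043 = 78.2810

price = 78.2810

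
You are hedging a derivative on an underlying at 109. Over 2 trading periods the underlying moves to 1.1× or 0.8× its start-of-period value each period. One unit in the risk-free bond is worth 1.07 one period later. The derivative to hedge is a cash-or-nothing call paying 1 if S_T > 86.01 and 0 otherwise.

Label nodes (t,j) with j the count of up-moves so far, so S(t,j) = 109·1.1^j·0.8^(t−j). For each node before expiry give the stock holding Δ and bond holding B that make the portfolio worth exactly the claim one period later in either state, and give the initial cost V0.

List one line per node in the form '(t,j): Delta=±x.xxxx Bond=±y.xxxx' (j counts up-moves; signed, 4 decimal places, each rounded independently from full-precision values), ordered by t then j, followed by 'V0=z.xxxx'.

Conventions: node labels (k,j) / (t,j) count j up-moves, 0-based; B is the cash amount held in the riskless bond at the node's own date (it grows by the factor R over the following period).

(0,0): Delta=0.0029 Bond=0.5532
(1,0): Delta=0.0382 Bond=-2.4922
(1,1): Delta=0.0000 Bond=0.9346
V0=0.8647

Risk-neutral probability p* = (R−d)/(u−d) = (1.07−0.8)/(1.1−0.8) = 0.9000.
Terminal payoffs: V(2,0)=0.0000, V(2,1)=1.0000, V(2,2)=1.0000
Node (1,0) S=87.2000: V=(p*·1.0000+(1−p*)·0.0000)/1.07=0.8411; Δ=(1.0000−0.0000)/(95.9200−69.7600)=0.0382; B=V−Δ·S=-2.4922
Node (1,1) S=119.9000: V=(p*·1.0000+(1−p*)·1.0000)/1.07=0.9346; Δ=(1.0000−1.0000)/(131.8900−95.9200)=0.0000; B=V−Δ·S=0.9346
Node (0,0) S=109.0000: V=(p*·0.9346+(1−p*)·0.8411)/1.07=0.8647; Δ=(0.9346−0.8411)/(119.9000−87.2000)=0.0029; B=V−Δ·S=0.5532
Check: Δ(0,0)·S0 + B(0,0) = 0.8647 = V0.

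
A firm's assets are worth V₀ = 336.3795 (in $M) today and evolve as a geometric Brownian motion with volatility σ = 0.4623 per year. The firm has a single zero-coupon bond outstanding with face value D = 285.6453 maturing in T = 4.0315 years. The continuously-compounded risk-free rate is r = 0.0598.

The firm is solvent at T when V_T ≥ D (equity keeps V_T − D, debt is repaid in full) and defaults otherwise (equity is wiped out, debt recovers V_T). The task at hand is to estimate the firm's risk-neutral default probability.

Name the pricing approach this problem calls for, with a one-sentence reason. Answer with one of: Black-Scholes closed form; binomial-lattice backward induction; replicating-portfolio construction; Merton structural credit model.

Key observation: the data describe a firm's assets (V₀ = 336.3795, GBM) and a single zero-coupon debt of face 285.6453, so credit quantities follow from equity-as-call in the structural model.

framework: Merton structural credit model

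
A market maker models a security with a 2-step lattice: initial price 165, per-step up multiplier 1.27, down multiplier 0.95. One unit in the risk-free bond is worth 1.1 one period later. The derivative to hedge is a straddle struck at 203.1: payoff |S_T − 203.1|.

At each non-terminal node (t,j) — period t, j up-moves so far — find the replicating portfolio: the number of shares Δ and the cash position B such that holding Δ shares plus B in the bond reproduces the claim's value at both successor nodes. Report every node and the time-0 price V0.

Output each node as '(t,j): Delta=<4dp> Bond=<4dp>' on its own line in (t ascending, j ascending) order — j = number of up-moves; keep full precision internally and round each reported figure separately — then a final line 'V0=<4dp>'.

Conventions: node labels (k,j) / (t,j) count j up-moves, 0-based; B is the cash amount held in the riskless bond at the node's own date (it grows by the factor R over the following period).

(0,0): Delta=0.0174 Bond=22.8751
(1,0): Delta=-1.0000 Bond=184.6364
(1,1): Delta=0.8799 Bond=-155.5743
V0=25.7422

Under the risk-neutral measure, an up-move has probability p* = (R−d)/(u−d) = 0.4688 and values discount at R = 1.1.
Expiry values: V(2,0)=54.1875, V(2,1)=4.0275, V(2,2)=63.0285
(1,0): S=156.7500. Δ = (V_up−V_dn)/(S_up−S_dn) = (4.0275−54.1875)/(199.0725−148.9125) = -1.0000. V = [p*·4.0275 + (1−p*)·54.1875]/1.1 = 27.8864. B = V − Δ·S = 184.6364.
(1,1): S=209.5500. Δ = (V_up−V_dn)/(S_up−S_dn) = (63.0285−4.0275)/(266.1285−199.0725) = 0.8799. V = [p*·63.0285 + (1−p*)·4.0275]/1.1 = 28.8038. B = V − Δ·S = -155.5743.
(0,0): S=165.0000. Δ = (V_up−V_dn)/(S_up−S_dn) = (28.8038−27.8864)/(209.5500−156.7500) = 0.0174. V = [p*·28.8038 + (1−p*)·27.8864]/1.1 = 25.7422. B = V − Δ·S = 22.8751.
Verification: the root portfolio costs Δ(0,0)·S0 + B(0,0) = 25.7422, matching V0.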